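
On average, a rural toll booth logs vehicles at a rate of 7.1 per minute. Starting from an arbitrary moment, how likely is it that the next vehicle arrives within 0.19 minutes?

0.7405

Inter-arrival times are exponential with rate λ = 7.1 per minute.
P(T ≤ 0.19) = 1 − e^(−λt) = 1 − e^(−7.1 × 0.19) = 1 − e^(−1.349) ≈ 0.7405.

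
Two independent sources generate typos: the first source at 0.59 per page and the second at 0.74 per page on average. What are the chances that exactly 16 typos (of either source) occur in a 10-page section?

Independent Poisson processes superpose: combined rate λ = 0.59 + 0.74 = 1.33 per page.
Over the interval, μ = 1.33 × 10 = 13.3 (a 10-page section = 10 pages).
P(N = 16) = e^(−13.3) · 13.3^16/16! ≈ 0.0767.

0.0767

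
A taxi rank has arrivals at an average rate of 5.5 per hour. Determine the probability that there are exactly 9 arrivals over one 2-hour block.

Over the interval, μ = 5.5 × 2 = 11 (a 2-hour block = 2 hours).
P(N = 9) = e^(−μ) μ^9/9! = e^(−11) · 11^9/362880 ≈ 0.1085.

0.1085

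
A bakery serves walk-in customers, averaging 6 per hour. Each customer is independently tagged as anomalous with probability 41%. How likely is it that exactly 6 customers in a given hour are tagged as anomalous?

0.0263

Thinning: the customers that are tagged as anomalous themselves form a Poisson process with rate 0.41 × 6 = 2.46 per hour.
So μ = 2.46.
P(N = 6) = e^(−2.46) · 2.46^6/6! ≈ 0.0263.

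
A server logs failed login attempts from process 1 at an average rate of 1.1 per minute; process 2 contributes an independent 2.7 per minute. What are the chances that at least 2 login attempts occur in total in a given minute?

Independent Poisson processes superpose: combined rate λ = 1.1 + 2.7 = 3.8 per minute.
So μ = 3.8.
P(N ≥ 2) = 1 − P(N ≤ 1) ≈ 0.8926.

0.8926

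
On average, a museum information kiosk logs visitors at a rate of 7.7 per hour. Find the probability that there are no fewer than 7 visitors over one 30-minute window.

0.0956

Over the interval, μ = 7.7 × 0.5 = 3.85 (a 30-minute window = 0.5 hours).
P(N ≥ 7) = 1 − P(N ≤ 6) = 1 − Σ_{j=0}^{6} e^(−μ) μ^j/j! ≈ 0.0956.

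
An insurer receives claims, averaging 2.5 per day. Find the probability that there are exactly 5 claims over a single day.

0.0668

With mean μ = 2.5 per day,
P(N = 5) = e^(−μ) μ^5/5! = e^(−2.5) · 2.5^5/120 ≈ 0.0668.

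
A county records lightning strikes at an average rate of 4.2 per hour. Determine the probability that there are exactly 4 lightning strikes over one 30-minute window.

0.0992

Over the interval, μ = 4.2 × 0.5 = 2.1 (a 30-minute window = 0.5 hours).
P(N = 4) = e^(−μ) μ^4/4! = e^(−2.1) · 2.1^4/24 ≈ 0.0992.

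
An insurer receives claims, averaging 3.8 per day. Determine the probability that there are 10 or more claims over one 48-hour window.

Over the interval, μ = 3.8 × 2 = 7.6 (a 48-hour window = 2 days).
P(N ≥ 10) = 1 − P(N ≤ 9) = 1 − Σ_{j=0}^{9} e^(−μ) μ^j/j! ≈ 0.2351.

0.2351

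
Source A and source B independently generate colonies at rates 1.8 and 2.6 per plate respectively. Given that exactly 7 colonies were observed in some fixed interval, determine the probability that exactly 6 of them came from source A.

Given the total, each event is independently from source A with probability p = λ_A/(λ_A+λ_B) = 1.8/4.4 ≈ 0.4091.
So K ~ Binomial(7, 1.8/4.4): P(K = 6) = C(7,6) · (1.8/4.4)^6 · (2.6/4.4)^1 ≈ 0.0194.

0.0194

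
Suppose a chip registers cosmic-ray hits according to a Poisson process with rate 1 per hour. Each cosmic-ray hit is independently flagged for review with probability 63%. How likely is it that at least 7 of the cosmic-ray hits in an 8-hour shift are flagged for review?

0.2437

Thinning: the cosmic-ray hits that are flagged for review themselves form a Poisson process with rate 0.63 × 1 = 0.63 per hour.
Over the interval, μ = 0.63 × 8 = 5.04 (an 8-hour shift = 8 hours).
P(N ≥ 7) = 1 − P(N ≤ 6) ≈ 0.2437.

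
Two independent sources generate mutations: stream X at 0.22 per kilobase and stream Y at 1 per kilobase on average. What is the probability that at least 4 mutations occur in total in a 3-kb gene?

Independent Poisson processes superpose: combined rate λ = 0.22 + 1 = 1.22 per kilobase.
Over the interval, μ = 1.22 × 3 = 3.66 (a 3-kb gene = 3 kilobases).
P(N ≥ 4) = 1 − P(N ≤ 3) ≈ 0.4975.

0.4975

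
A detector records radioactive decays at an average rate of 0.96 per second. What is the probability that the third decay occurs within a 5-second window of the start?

0.8575

Over the interval, μ = 0.96 × 5 = 4.8 (a 5-second window = 5 seconds).
The third arrival falls in the interval iff at least 3 events occur there: P(S_3 ≤ t) = P(N ≥ 3) = 1 − P(N ≤ 2) ≈ 0.8575.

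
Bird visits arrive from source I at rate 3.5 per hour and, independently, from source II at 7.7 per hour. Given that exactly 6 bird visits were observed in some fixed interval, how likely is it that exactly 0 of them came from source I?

Given the total, each event is independently from source I with probability p = λ_I/(λ_I+λ_II) = 3.5/11.2 = 0.3125.
So K ~ Binomial(6, 3.5/11.2): P(K = 0) = C(6,0) · (3.5/11.2)^0 · (7.7/11.2)^6 ≈ 0.1056.

0.1056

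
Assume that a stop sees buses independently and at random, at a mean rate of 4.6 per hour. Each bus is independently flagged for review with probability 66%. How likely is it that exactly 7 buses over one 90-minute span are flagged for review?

0.0848

Thinning: the buses that are flagged for review themselves form a Poisson process with rate 0.66 × 4.6 = 3.036 per hour.
Over the interval, μ = 3.036 × 1.5 = 4.554 (a 90-minute span = 1.5 hours).
P(N = 7) = e^(−4.554) · 4.554^7/7! ≈ 0.0848.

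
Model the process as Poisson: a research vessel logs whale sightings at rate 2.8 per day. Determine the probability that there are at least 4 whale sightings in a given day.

With mean μ = 2.8 per day,
P(N ≥ 4) = 1 − P(N ≤ 3) = 1 − Σ_{j=0}^{3} e^(−μ) μ^j/j! ≈ 0.3081.

0.3081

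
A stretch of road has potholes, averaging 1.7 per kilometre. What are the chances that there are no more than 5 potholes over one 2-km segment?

0.8705

Over the interval, μ = 1.7 × 2 = 3.4 (a 2-km segment = 2 kilometres).
P(N ≤ 5) = Σ_{j=0}^{5} e^(−μ) μ^j/j! ≈ 0.8705.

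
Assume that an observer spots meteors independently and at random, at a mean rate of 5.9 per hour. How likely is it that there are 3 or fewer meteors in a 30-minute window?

0.6584

Over the interval, μ = 5.9 × 0.5 = 2.95 (a 30-minute window = 0.5 hours).
P(N ≤ 3) = Σ_{j=0}^{3} e^(−μ) μ^j/j! ≈ 0.6584.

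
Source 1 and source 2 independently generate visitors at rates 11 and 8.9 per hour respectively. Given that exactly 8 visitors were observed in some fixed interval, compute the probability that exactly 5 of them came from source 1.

0.2585

Given the total, each event is independently from source 1 with probability p = λ_1/(λ_1+λ_2) = 11/19.9 ≈ 0.5528.
So K ~ Binomial(8, 11/19.9): P(K = 5) = C(8,5) · (11/19.9)^5 · (8.9/19.9)^3 ≈ 0.2585.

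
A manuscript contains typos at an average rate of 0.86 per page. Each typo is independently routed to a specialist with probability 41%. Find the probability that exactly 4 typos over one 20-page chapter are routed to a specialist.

Thinning: the typos that are routed to a specialist themselves form a Poisson process with rate 0.41 × 0.86 = 0.3526 per page.
Over the interval, μ = 0.3526 × 20 = 7.052 (a 20-page chapter = 20 pages).
P(N = 4) = e^(−7.052) · 7.052^4/4! ≈ 0.0892.

0.0892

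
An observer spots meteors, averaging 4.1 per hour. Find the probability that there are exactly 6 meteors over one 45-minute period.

0.0542

Over the interval, μ = 4.1 × 0.75 = 3.075 (a 45-minute period = 0.75 hours).
P(N = 6) = e^(−μ) μ^6/6! = e^(−3.075) · 3.075^6/720 ≈ 0.0542.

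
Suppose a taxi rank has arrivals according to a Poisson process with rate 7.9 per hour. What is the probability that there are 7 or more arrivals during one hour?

0.6743

With mean μ = 7.9 per hour,
P(N ≥ 7) = 1 − P(N ≤ 6) = 1 − Σ_{j=0}^{6} e^(−μ) μ^j/j! ≈ 0.6743.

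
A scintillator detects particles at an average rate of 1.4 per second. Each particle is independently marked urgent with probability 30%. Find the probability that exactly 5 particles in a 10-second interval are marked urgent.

0.1633

Thinning: the particles that are marked urgent themselves form a Poisson process with rate 0.3 × 1.4 = 0.42 per second.
Over the interval, μ = 0.42 × 10 = 4.2 (a 10-second interval = 10 seconds).
P(N = 5) = e^(−4.2) · 4.2^5/5! ≈ 0.1633.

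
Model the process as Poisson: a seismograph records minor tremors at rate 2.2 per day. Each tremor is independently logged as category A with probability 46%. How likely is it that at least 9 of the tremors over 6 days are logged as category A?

0.1603

Thinning: the tremors that are logged as category A themselves form a Poisson process with rate 0.46 × 2.2 = 1.012 per day.
Over the interval, μ = 1.012 × 6 = 6.072 (6 days).
P(N ≥ 9) = 1 − P(N ≤ 8) ≈ 0.1603.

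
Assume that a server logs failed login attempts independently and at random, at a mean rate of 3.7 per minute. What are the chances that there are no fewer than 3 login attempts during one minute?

With mean μ = 3.7 per minute,
P(N ≥ 3) = 1 − P(N ≤ 2) = 1 − Σ_{j=0}^{2} e^(−μ) μ^j/j! ≈ 0.7146.

0.7146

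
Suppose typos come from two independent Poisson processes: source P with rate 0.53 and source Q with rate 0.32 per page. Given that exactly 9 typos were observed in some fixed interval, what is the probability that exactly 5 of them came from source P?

Given the total, each event is independently from source P with probability p = λ_P/(λ_P+λ_Q) = 0.53/0.85 ≈ 0.6235.
So K ~ Binomial(9, 0.53/0.85): P(K = 5) = C(9,5) · (0.53/0.85)^5 · (0.32/0.85)^4 ≈ 0.2386.

0.2386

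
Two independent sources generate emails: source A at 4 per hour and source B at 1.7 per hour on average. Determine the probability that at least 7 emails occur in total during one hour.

Independent Poisson processes superpose: combined rate λ = 4 + 1.7 = 5.7 per hour.
So μ = 5.7.
P(N ≥ 7) = 1 − P(N ≤ 6) ≈ 0.3456.

0.3456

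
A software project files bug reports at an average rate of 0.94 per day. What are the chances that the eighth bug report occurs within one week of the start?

Over the interval, μ = 0.94 × 7 = 6.58 (a week = 7 days).
The eighth arrival falls in the interval iff at least 8 events occur there: P(S_8 ≤ t) = P(N ≥ 8) = 1 − P(N ≤ 7) ≈ 0.3390.

0.3390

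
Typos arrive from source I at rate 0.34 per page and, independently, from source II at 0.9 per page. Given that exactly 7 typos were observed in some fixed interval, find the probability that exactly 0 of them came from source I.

0.1061

Given the total, each event is independently from source I with probability p = λ_I/(λ_I+λ_II) = 0.34/1.24 ≈ 0.2742.
So K ~ Binomial(7, 0.34/1.24): P(K = 0) = C(7,0) · (0.34/1.24)^0 · (0.9/1.24)^7 ≈ 0.1061.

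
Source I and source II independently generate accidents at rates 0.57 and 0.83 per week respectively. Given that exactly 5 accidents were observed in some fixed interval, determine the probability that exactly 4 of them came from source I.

Given the total, each event is independently from source I with probability p = λ_I/(λ_I+λ_II) = 0.57/1.4 ≈ 0.4071.
So K ~ Binomial(5, 0.57/1.4): P(K = 4) = C(5,4) · (0.57/1.4)^4 · (0.83/1.4)^1 ≈ 0.0815.

0.0815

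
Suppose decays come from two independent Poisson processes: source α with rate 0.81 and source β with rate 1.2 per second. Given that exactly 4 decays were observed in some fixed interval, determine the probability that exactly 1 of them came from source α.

0.3430

Given the total, each event is independently from source α with probability p = λ_α/(λ_α+λ_β) = 0.81/2.01 ≈ 0.4030.
So K ~ Binomial(4, 0.81/2.01): P(K = 1) = C(4,1) · (0.81/2.01)^1 · (1.2/2.01)^3 ≈ 0.3430.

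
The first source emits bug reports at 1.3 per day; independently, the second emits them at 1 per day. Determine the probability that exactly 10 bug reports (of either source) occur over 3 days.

Independent Poisson processes superpose: combined rate λ = 1.3 + 1 = 2.3 per day.
Over the interval, μ = 2.3 × 3 = 6.9 (3 days).
P(N = 10) = e^(−6.9) · 6.9^10/10! ≈ 0.0679.

0.0679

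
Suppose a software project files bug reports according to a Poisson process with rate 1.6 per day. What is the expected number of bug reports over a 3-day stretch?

4.8

E[N] = λt = 1.6 × 3 = 4.8 (a 3-day stretch = 3 days).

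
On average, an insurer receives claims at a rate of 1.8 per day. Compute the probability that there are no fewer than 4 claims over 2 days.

0.4848

Over the interval, μ = 1.8 × 2 = 3.6 (2 days).
P(N ≥ 4) = 1 − P(N ≤ 3) = 1 − Σ_{j=0}^{3} e^(−μ) μ^j/j! ≈ 0.4848.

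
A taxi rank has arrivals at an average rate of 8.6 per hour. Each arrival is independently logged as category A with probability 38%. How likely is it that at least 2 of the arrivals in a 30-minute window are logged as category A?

Thinning: the arrivals that are logged as category A themselves form a Poisson process with rate 0.38 × 8.6 = 3.268 per hour.
Over the interval, μ = 3.268 × 0.5 = 1.634 (a 30-minute window = 0.5 hours).
P(N ≥ 2) = 1 − P(N ≤ 1) ≈ 0.4860.

0.4860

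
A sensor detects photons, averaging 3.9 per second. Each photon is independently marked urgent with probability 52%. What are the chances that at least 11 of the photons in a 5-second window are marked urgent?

Thinning: the photons that are marked urgent themselves form a Poisson process with rate 0.52 × 3.9 = 2.028 per second.
Over the interval, μ = 2.028 × 5 = 10.14 (a 5-second window = 5 seconds).
P(N ≥ 11) = 1 − P(N ≤ 10) ≈ 0.4345.

0.4345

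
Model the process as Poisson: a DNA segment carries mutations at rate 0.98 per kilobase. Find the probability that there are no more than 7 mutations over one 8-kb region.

Over the interval, μ = 0.98 × 8 = 7.84 (an 8-kb region = 8 kilobases).
P(N ≤ 7) = Σ_{j=0}^{7} e^(−μ) μ^j/j! ≈ 0.4755.

0.4755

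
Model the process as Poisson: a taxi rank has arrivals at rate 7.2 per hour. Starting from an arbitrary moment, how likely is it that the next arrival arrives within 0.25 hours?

0.8347

Inter-arrival times are exponential with rate λ = 7.2 per hour.
P(T ≤ 0.25) = 1 − e^(−λt) = 1 − e^(−7.2 × 0.25) = 1 − e^(−1.8) ≈ 0.8347.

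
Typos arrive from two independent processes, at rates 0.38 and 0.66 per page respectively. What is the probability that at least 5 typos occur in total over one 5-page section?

Independent Poisson processes superpose: combined rate λ = 0.38 + 0.66 = 1.04 per page.
Over the interval, μ = 1.04 × 5 = 5.2 (a 5-page section = 5 pages).
P(N ≥ 5) = 1 − P(N ≤ 4) ≈ 0.5939.

0.5939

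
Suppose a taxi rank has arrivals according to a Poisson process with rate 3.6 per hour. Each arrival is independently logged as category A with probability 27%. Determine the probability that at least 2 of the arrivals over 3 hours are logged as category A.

Thinning: the arrivals that are logged as category A themselves form a Poisson process with rate 0.27 × 3.6 = 0.972 per hour.
Over the interval, μ = 0.972 × 3 = 2.916 (3 hours).
P(N ≥ 2) = 1 − P(N ≤ 1) ≈ 0.7879.

0.7879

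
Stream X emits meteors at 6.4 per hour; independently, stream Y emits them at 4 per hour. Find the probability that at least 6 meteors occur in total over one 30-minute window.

Independent Poisson processes superpose: combined rate λ = 6.4 + 4 = 10.4 per hour.
Over the interval, μ = 10.4 × 0.5 = 5.2 (a 30-minute window = 0.5 hours).
P(N ≥ 6) = 1 − P(N ≤ 5) ≈ 0.4191.

0.4191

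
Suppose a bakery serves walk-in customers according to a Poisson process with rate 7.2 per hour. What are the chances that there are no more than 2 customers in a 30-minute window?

0.3027

Over the interval, μ = 7.2 × 0.5 = 3.6 (a 30-minute window = 0.5 hours).
P(N ≤ 2) = Σ_{j=0}^{2} e^(−μ) μ^j/j! ≈ 0.3027.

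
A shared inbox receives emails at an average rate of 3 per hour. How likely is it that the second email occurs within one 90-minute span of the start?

Over the interval, μ = 3 × 1.5 = 4.5 (a 90-minute span = 1.5 hours).
The second arrival falls in the interval iff at least 2 events occur there: P(S_2 ≤ t) = P(N ≥ 2) = 1 − P(N ≤ 1) ≈ 0.9389.

0.9389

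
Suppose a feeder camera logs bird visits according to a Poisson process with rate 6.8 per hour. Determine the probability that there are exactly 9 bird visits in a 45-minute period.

0.0392

Over the interval, μ = 6.8 × 0.75 = 5.1 (a 45-minute period = 0.75 hours).
P(N = 9) = e^(−μ) μ^9/9! = e^(−5.1) · 5.1^9/362880 ≈ 0.0392.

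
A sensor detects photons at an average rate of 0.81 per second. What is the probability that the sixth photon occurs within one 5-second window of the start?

Over the interval, μ = 0.81 × 5 = 4.05 (a 5-second window = 5 seconds).
The sixth arrival falls in the interval iff at least 6 events occur there: P(S_6 ≤ t) = P(N ≥ 6) = 1 − P(N ≤ 5) ≈ 0.2227.

0.2227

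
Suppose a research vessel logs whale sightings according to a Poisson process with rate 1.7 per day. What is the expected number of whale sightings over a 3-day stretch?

E[N] = λt = 1.7 × 3 = 5.1 (a 3-day stretch = 3 days).

5.1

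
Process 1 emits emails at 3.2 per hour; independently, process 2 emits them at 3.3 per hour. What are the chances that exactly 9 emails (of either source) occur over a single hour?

0.0858

Independent Poisson processes superpose: combined rate λ = 3.2 + 3.3 = 6.5 per hour.
So μ = 6.5.
P(N = 9) = e^(−6.5) · 6.5^9/9! ≈ 0.0858.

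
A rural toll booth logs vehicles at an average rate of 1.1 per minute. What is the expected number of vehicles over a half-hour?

E[N] = λt = 1.1 × 30 = 33 (a half-hour = 30 minutes).

33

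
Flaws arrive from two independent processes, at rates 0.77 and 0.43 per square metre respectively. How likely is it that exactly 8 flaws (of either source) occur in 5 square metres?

Independent Poisson processes superpose: combined rate λ = 0.77 + 0.43 = 1.2 per square metre.
Over the interval, μ = 1.2 × 5 = 6 (5 square metres).
P(N = 8) = e^(−6) · 6^8/8! ≈ 0.1033.

0.1033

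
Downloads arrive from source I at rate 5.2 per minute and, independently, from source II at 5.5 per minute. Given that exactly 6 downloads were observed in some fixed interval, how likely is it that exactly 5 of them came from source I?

0.0836

Given the total, each event is independently from source I with probability p = λ_I/(λ_I+λ_II) = 5.2/10.7 ≈ 0.4860.
So K ~ Binomial(6, 5.2/10.7): P(K = 5) = C(6,5) · (5.2/10.7)^5 · (5.5/10.7)^1 ≈ 0.0836.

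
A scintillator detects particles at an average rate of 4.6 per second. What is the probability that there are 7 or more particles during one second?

With mean μ = 4.6 per second,
P(N ≥ 7) = 1 − P(N ≤ 6) = 1 − Σ_{j=0}^{6} e^(−μ) μ^j/j! ≈ 0.1820.

0.1820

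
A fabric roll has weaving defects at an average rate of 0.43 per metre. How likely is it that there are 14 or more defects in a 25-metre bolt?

Over the interval, μ = 0.43 × 25 = 10.75 (a 25-metre bolt = 25 metres).
P(N ≥ 14) = 1 − P(N ≤ 13) = 1 − Σ_{j=0}^{13} e^(−μ) μ^j/j! ≈ 0.1961.

0.1961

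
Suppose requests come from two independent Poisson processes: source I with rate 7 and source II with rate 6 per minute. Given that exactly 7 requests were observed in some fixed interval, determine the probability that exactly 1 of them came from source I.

0.0364

Given the total, each event is independently from source I with probability p = λ_I/(λ_I+λ_II) = 7/13 ≈ 0.5385.
So K ~ Binomial(7, 7/13): P(K = 1) = C(7,1) · (7/13)^1 · (6/13)^6 ≈ 0.0364.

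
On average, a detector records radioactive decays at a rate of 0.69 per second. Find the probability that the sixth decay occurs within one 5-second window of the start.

0.1358

Over the interval, μ = 0.69 × 5 = 3.45 (a 5-second window = 5 seconds).
The sixth arrival falls in the interval iff at least 6 events occur there: P(S_6 ≤ t) = P(N ≥ 6) = 1 − P(N ≤ 5) ≈ 0.1358.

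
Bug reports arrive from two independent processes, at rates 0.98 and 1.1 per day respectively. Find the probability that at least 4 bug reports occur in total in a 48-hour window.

Independent Poisson processes superpose: combined rate λ = 0.98 + 1.1 = 2.08 per day.
Over the interval, μ = 2.08 × 2 = 4.16 (a 48-hour window = 2 days).
P(N ≥ 4) = 1 − P(N ≤ 3) ≈ 0.5971.

0.5971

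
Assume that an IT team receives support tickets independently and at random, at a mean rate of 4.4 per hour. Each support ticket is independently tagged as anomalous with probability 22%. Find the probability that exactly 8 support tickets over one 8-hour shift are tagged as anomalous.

0.1390

Thinning: the support tickets that are tagged as anomalous themselves form a Poisson process with rate 0.22 × 4.4 = 0.968 per hour.
Over the interval, μ = 0.968 × 8 = 7.744 (an 8-hour shift = 8 hours).
P(N = 8) = e^(−7.744) · 7.744^8/8! ≈ 0.1390.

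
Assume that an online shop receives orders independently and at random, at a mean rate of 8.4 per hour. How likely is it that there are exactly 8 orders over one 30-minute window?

Over the interval, μ = 8.4 × 0.5 = 4.2 (a 30-minute window = 0.5 hours).
P(N = 8) = e^(−μ) μ^8/8! = e^(−4.2) · 4.2^8/40320 ≈ 0.0360.

0.0360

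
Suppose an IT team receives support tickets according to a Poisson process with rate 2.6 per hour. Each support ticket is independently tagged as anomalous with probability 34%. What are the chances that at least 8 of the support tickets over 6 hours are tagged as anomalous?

Thinning: the support tickets that are tagged as anomalous themselves form a Poisson process with rate 0.34 × 2.6 = 0.884 per hour.
Over the interval, μ = 0.884 × 6 = 5.304 (6 hours).
P(N ≥ 8) = 1 − P(N ≤ 7) ≈ 0.1670.

0.1670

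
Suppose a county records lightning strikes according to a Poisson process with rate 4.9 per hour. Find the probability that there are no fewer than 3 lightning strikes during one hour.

With mean μ = 4.9 per hour,
P(N ≥ 3) = 1 − P(N ≤ 2) = 1 − Σ_{j=0}^{2} e^(−μ) μ^j/j! ≈ 0.8667.

0.8667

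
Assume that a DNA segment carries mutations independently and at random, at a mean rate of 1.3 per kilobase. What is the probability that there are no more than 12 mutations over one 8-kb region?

Over the interval, μ = 1.3 × 8 = 10.4 (an 8-kb region = 8 kilobases).
P(N ≤ 12) = Σ_{j=0}^{12} e^(−μ) μ^j/j! ≈ 0.7522.

0.7522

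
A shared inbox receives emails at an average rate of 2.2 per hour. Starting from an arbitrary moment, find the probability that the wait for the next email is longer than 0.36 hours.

The wait for the next event is exponential with rate λ = 2.2 per hour.
P(T > 0.36) = e^(−λt) = e^(−2.2 × 0.36) = e^(−0.792) ≈ 0.4529.

0.4529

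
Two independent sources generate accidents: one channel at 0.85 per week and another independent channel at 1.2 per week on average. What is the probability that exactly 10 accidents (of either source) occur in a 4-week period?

Independent Poisson processes superpose: combined rate λ = 0.85 + 1.2 = 2.05 per week.
Over the interval, μ = 2.05 × 4 = 8.2 (a 4-week period = 4 weeks).
P(N = 10) = e^(−8.2) · 8.2^10/10! ≈ 0.1040.

0.1040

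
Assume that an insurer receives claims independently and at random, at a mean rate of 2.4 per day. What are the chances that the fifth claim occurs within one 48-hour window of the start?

Over the interval, μ = 2.4 × 2 = 4.8 (a 48-hour window = 2 days).
The fifth arrival falls in the interval iff at least 5 events occur there: P(S_5 ≤ t) = P(N ≥ 5) = 1 − P(N ≤ 4) ≈ 0.5237.

0.5237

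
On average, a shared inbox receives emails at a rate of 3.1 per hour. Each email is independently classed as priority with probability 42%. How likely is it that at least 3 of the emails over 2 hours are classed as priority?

Thinning: the emails that are classed as priority themselves form a Poisson process with rate 0.42 × 3.1 = 1.302 per hour.
Over the interval, μ = 1.302 × 2 = 2.604 (2 hours).
P(N ≥ 3) = 1 − P(N ≤ 2) ≈ 0.4826.

0.4826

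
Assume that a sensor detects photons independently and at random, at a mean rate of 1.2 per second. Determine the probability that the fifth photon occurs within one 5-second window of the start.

Over the interval, μ = 1.2 × 5 = 6 (a 5-second window = 5 seconds).
The fifth arrival falls in the interval iff at least 5 events occur there: P(S_5 ≤ t) = P(N ≥ 5) = 1 − P(N ≤ 4) ≈ 0.7149.

0.7149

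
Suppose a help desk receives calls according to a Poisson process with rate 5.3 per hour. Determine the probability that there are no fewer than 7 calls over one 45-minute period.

Over the interval, μ = 5.3 × 0.75 = 3.975 (a 45-minute period = 0.75 hours).
P(N ≥ 7) = 1 − P(N ≤ 6) = 1 − Σ_{j=0}^{6} e^(−μ) μ^j/j! ≈ 0.1081.

0.1081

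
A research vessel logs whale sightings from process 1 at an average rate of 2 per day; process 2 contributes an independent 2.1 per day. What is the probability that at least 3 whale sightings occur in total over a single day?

Independent Poisson processes superpose: combined rate λ = 2 + 2.1 = 4.1 per day.
So μ = 4.1.
P(N ≥ 3) = 1 − P(N ≤ 2) ≈ 0.7762.

0.7762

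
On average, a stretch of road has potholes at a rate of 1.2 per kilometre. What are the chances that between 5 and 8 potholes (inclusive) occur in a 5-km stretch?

Over the interval, μ = 1.2 × 5 = 6 (a 5-km stretch = 5 kilometres).
P(5 ≤ N ≤ 8) = Σ_{j=5}^{8} e^(−6) · 6^j/j! ≈ 0.5622.

0.5622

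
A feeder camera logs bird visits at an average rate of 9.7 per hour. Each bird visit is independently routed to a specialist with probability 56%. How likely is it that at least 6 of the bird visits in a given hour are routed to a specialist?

0.4594

Thinning: the bird visits that are routed to a specialist themselves form a Poisson process with rate 0.56 × 9.7 = 5.432 per hour.
So μ = 5.432.
P(N ≥ 6) = 1 − P(N ≤ 5) ≈ 0.4594.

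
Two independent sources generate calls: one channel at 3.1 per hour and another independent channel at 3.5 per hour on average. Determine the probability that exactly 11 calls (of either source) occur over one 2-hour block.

0.0983

Independent Poisson processes superpose: combined rate λ = 3.1 + 3.5 = 6.6 per hour.
Over the interval, μ = 6.6 × 2 = 13.2 (a 2-hour block = 2 hours).
P(N = 11) = e^(−13.2) · 13.2^11/11! ≈ 0.0983.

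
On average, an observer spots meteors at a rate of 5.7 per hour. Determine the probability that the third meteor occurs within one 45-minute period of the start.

Over the interval, μ = 5.7 × 0.75 = 4.275 (a 45-minute period = 0.75 hours).
The third arrival falls in the interval iff at least 3 events occur there: P(S_3 ≤ t) = P(N ≥ 3) = 1 − P(N ≤ 2) ≈ 0.7995.

0.7995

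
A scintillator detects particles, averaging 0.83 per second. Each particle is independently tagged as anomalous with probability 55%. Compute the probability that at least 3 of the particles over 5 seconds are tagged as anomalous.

Thinning: the particles that are tagged as anomalous themselves form a Poisson process with rate 0.55 × 0.83 = 0.4565 per second.
Over the interval, μ = 0.4565 × 5 = 2.2825 (5 seconds).
P(N ≥ 3) = 1 − P(N ≤ 2) ≈ 0.3993.

0.3993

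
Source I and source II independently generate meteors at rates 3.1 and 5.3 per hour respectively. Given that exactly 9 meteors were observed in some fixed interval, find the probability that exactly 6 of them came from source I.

0.0533

Given the total, each event is independently from source I with probability p = λ_I/(λ_I+λ_II) = 3.1/8.4 ≈ 0.3690.
So K ~ Binomial(9, 3.1/8.4): P(K = 6) = C(9,6) · (3.1/8.4)^6 · (5.3/8.4)^3 ≈ 0.0533.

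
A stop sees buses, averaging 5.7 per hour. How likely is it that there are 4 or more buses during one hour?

With mean μ = 5.7 per hour,
P(N ≥ 4) = 1 − P(N ≤ 3) = 1 − Σ_{j=0}^{3} e^(−μ) μ^j/j! ≈ 0.8200.

0.8200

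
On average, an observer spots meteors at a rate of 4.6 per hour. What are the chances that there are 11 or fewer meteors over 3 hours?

Over the interval, μ = 4.6 × 3 = 13.8 (3 hours).
P(N ≤ 11) = Σ_{j=0}^{11} e^(−μ) μ^j/j! ≈ 0.2773.

0.2773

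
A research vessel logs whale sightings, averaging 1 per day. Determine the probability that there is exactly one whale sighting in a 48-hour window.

Over the interval, μ = 1 × 2 = 2 (a 48-hour window = 2 days).
P(N = 1) = e^(−μ) μ^1/1! = e^(−2) · 2^1/1 ≈ 0.2707.

0.2707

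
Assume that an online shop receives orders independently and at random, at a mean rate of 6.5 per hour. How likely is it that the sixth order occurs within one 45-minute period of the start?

0.3621

Over the interval, μ = 6.5 × 0.75 = 4.875 (a 45-minute period = 0.75 hours).
The sixth arrival falls in the interval iff at least 6 events occur there: P(S_6 ≤ t) = P(N ≥ 6) = 1 − P(N ≤ 5) ≈ 0.3621.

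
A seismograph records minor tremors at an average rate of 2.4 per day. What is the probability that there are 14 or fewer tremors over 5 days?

Over the interval, μ = 2.4 × 5 = 12 (5 days).
P(N ≤ 14) = Σ_{j=0}^{14} e^(−μ) μ^j/j! ≈ 0.7720.

0.7720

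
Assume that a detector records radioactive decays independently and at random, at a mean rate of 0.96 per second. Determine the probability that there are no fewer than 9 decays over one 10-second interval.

Over the interval, μ = 0.96 × 10 = 9.6 (a 10-second interval = 10 seconds).
P(N ≥ 9) = 1 − P(N ≤ 8) = 1 − Σ_{j=0}^{8} e^(−μ) μ^j/j! ≈ 0.6204.

0.6204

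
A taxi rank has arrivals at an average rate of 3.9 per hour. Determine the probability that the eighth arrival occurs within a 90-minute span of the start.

0.2356

Over the interval, μ = 3.9 × 1.5 = 5.85 (a 90-minute span = 1.5 hours).
The eighth arrival falls in the interval iff at least 8 events occur there: P(S_8 ≤ t) = P(N ≥ 8) = 1 − P(N ≤ 7) ≈ 0.2356.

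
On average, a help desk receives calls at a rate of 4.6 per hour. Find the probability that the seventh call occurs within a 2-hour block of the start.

0.8108

Over the interval, μ = 4.6 × 2 = 9.2 (a 2-hour block = 2 hours).
The seventh arrival falls in the interval iff at least 7 events occur there: P(S_7 ≤ t) = P(N ≥ 7) = 1 − P(N ≤ 6) ≈ 0.8108.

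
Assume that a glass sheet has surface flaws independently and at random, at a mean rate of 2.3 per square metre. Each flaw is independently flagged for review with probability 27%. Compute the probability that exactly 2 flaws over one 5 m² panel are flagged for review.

Thinning: the flaws that are flagged for review themselves form a Poisson process with rate 0.27 × 2.3 = 0.621 per square metre.
Over the interval, μ = 0.621 × 5 = 3.105 (a 5 m² panel = 5 square metres).
P(N = 2) = e^(−3.105) · 3.105^2/2! ≈ 0.2161.

0.2161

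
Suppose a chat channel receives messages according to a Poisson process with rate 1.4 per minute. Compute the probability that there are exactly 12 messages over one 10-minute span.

0.0984

Over the interval, μ = 1.4 × 10 = 14 (a 10-minute span = 10 minutes).
P(N = 12) = e^(−μ) μ^12/12! = e^(−14) · 14^12/479001600 ≈ 0.0984.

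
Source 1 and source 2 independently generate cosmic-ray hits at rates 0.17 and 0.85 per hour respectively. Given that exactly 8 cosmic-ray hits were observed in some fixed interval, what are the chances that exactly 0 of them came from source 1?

0.2326

Given the total, each event is independently from source 1 with probability p = λ_1/(λ_1+λ_2) = 0.17/1.02 ≈ 0.1667.
So K ~ Binomial(8, 0.17/1.02): P(K = 0) = C(8,0) · (0.17/1.02)^0 · (0.85/1.02)^8 ≈ 0.2326.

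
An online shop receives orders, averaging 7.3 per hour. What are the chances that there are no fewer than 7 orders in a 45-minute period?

0.3100

Over the interval, μ = 7.3 × 0.75 = 5.475 (a 45-minute period = 0.75 hours).
P(N ≥ 7) = 1 − P(N ≤ 6) = 1 − Σ_{j=0}^{6} e^(−μ) μ^j/j! ≈ 0.3100.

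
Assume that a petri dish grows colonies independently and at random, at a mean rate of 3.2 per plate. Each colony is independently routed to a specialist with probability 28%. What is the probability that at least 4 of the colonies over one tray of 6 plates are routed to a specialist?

Thinning: the colonies that are routed to a specialist themselves form a Poisson process with rate 0.28 × 3.2 = 0.896 per plate.
Over the interval, μ = 0.896 × 6 = 5.376 (a tray of 6 plates = 6 plates).
P(N ≥ 4) = 1 − P(N ≤ 3) ≈ 0.7838.

0.7838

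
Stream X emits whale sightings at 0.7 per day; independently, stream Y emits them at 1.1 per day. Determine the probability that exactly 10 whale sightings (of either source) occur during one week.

0.0937

Independent Poisson processes superpose: combined rate λ = 0.7 + 1.1 = 1.8 per day.
Over the interval, μ = 1.8 × 7 = 12.6 (a week = 7 days).
P(N = 10) = e^(−12.6) · 12.6^10/10! ≈ 0.0937.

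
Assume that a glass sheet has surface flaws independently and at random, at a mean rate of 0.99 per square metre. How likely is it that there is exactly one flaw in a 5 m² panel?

Over the interval, μ = 0.99 × 5 = 4.95 (a 5 m² panel = 5 square metres).
P(N = 1) = e^(−μ) μ^1/1! = e^(−4.95) · 4.95^1/1 ≈ 0.0351.

0.0351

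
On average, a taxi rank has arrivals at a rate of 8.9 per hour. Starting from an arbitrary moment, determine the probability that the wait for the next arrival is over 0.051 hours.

The wait for the next event is exponential with rate λ = 8.9 per hour.
P(T > 0.051) = e^(−λt) = e^(−8.9 × 0.051) = e^(−0.4539) ≈ 0.6351.

0.6351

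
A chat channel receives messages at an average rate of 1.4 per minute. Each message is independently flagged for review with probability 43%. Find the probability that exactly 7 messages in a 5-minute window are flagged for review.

Thinning: the messages that are flagged for review themselves form a Poisson process with rate 0.43 × 1.4 = 0.602 per minute.
Over the interval, μ = 0.602 × 5 = 3.01 (a 5-minute window = 5 minutes).
P(N = 7) = e^(−3.01) · 3.01^7/7! ≈ 0.0219.

0.0219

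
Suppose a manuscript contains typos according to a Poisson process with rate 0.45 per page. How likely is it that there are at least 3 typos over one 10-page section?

Over the interval, μ = 0.45 × 10 = 4.5 (a 10-page section = 10 pages).
P(N ≥ 3) = 1 − P(N ≤ 2) = 1 − Σ_{j=0}^{2} e^(−μ) μ^j/j! ≈ 0.8264.

0.8264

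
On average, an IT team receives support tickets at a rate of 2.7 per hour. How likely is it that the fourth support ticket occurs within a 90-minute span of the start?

0.5762

Over the interval, μ = 2.7 × 1.5 = 4.05 (a 90-minute span = 1.5 hours).
The fourth arrival falls in the interval iff at least 4 events occur there: P(S_4 ≤ t) = P(N ≥ 4) = 1 − P(N ≤ 3) ≈ 0.5762.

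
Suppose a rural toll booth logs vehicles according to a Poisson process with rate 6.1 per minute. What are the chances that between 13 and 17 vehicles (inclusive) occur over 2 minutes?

Over the interval, μ = 6.1 × 2 = 12.2 (2 minutes).
P(13 ≤ N ≤ 17) = Σ_{j=13}^{17} e^(−12.2) · 12.2^j/j! ≈ 0.3759.

0.3759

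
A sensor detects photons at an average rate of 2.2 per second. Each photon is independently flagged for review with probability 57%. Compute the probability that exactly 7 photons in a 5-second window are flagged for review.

0.1430

Thinning: the photons that are flagged for review themselves form a Poisson process with rate 0.57 × 2.2 = 1.254 per second.
Over the interval, μ = 1.254 × 5 = 6.27 (a 5-second window = 5 seconds).
P(N = 7) = e^(−6.27) · 6.27^7/7! ≈ 0.1430.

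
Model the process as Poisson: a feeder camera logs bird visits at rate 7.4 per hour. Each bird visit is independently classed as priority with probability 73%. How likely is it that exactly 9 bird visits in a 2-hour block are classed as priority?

Thinning: the bird visits that are classed as priority themselves form a Poisson process with rate 0.73 × 7.4 = 5.402 per hour.
Over the interval, μ = 5.402 × 2 = 10.804 (a 2-hour block = 2 hours).
P(N = 9) = e^(−10.804) · 10.804^9/9! ≈ 0.1123.

0.1123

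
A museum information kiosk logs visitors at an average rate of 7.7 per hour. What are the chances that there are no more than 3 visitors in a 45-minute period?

0.1724

Over the interval, μ = 7.7 × 0.75 = 5.775 (a 45-minute period = 0.75 hours).
P(N ≤ 3) = Σ_{j=0}^{3} e^(−μ) μ^j/j! ≈ 0.1724.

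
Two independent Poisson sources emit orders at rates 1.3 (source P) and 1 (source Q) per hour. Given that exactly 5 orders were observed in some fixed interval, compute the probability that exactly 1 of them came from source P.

0.1010

Given the total, each event is independently from source P with probability p = λ_P/(λ_P+λ_Q) = 1.3/2.3 ≈ 0.5652.
So K ~ Binomial(5, 1.3/2.3): P(K = 1) = C(5,1) · (1.3/2.3)^1 · (1/2.3)^4 ≈ 0.1010.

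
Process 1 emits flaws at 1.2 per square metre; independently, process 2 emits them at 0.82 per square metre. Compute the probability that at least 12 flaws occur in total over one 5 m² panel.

Independent Poisson processes superpose: combined rate λ = 1.2 + 0.82 = 2.02 per square metre.
Over the interval, μ = 2.02 × 5 = 10.1 (a 5 m² panel = 5 square metres).
P(N ≥ 12) = 1 − P(N ≤ 11) ≈ 0.3147.

0.3147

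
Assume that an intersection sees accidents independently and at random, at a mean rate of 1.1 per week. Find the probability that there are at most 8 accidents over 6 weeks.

0.7796

Over the interval, μ = 1.1 × 6 = 6.6 (6 weeks).
P(N ≤ 8) = Σ_{j=0}^{8} e^(−μ) μ^j/j! ≈ 0.7796.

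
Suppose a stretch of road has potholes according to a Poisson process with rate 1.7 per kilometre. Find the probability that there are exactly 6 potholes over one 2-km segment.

Over the interval, μ = 1.7 × 2 = 3.4 (a 2-km segment = 2 kilometres).
P(N = 6) = e^(−μ) μ^6/6! = e^(−3.4) · 3.4^6/720 ≈ 0.0716.

0.0716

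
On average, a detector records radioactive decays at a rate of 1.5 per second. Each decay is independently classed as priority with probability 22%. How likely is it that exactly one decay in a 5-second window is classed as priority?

Thinning: the decays that are classed as priority themselves form a Poisson process with rate 0.22 × 1.5 = 0.33 per second.
Over the interval, μ = 0.33 × 5 = 1.65 (a 5-second window = 5 seconds).
P(N = 1) = e^(−1.65) · 1.65^1/1! ≈ 0.3169.

0.3169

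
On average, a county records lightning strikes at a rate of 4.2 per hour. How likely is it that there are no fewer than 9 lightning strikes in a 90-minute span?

0.1852

Over the interval, μ = 4.2 × 1.5 = 6.3 (a 90-minute span = 1.5 hours).
P(N ≥ 9) = 1 − P(N ≤ 8) = 1 − Σ_{j=0}^{8} e^(−μ) μ^j/j! ≈ 0.1852.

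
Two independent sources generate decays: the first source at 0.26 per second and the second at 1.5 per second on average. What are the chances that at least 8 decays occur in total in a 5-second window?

0.6522

Independent Poisson processes superpose: combined rate λ = 0.26 + 1.5 = 1.76 per second.
Over the interval, μ = 1.76 × 5 = 8.8 (a 5-second window = 5 seconds).
P(N ≥ 8) = 1 − P(N ≤ 7) ≈ 0.6522.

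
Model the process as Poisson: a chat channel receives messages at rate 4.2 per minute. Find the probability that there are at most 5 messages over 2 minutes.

Over the interval, μ = 4.2 × 2 = 8.4 (2 minutes).
P(N ≤ 5) = Σ_{j=0}^{5} e^(−μ) μ^j/j! ≈ 0.1573.

0.1573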